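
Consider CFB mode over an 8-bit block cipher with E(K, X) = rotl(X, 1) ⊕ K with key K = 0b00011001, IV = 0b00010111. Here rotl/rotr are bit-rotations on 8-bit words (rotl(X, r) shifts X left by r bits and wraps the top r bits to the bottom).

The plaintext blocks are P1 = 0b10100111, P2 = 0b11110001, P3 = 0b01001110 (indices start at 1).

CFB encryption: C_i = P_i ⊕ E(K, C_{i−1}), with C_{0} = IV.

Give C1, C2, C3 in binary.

C1: E(K, 0b00010111) = 0b00110111; 0b10100111 ⊕ 0b00110111 = 0b10010000.
C2: E(K, 0b10010000) = 0b00111000; 0b11110001 ⊕ 0b00111000 = 0b11001001.
C3: E(K, 0b11001001) = 0b10001010; 0b01001110 ⊕ 0b10001010 = 0b11000100.

C1 = 0b10010000, C2 = 0b11001001, C3 = 0b11000100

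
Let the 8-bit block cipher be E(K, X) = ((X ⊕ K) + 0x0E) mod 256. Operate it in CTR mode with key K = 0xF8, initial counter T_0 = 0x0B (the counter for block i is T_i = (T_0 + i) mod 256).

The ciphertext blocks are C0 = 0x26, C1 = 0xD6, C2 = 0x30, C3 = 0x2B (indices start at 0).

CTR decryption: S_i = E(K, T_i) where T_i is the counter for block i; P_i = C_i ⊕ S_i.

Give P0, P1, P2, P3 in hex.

P0 = 0x27, P1 = 0xD4, P2 = 0x33, P3 = 0x2F

P0: T = 0x0B, S = E(K, T) = 0x01; 0x26 ⊕ 0x01 = 0x27.
P1: T = 0x0C, S = E(K, T) = 0x02; 0xD6 ⊕ 0x02 = 0xD4.
P2: T = 0x0D, S = E(K, T) = 0x03; 0x30 ⊕ 0x03 = 0x33.
P3: T = 0x0E, S = E(K, T) = 0x04; 0x2B ⊕ 0x04 = 0x2F.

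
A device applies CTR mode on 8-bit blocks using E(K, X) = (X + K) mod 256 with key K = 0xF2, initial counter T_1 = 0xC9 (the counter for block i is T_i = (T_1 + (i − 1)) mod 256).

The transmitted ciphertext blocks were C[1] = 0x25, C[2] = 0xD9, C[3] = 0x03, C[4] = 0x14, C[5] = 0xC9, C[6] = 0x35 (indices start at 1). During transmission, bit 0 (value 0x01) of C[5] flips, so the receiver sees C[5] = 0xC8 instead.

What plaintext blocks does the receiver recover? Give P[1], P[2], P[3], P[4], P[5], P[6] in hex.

CTR decryption: S_i = E(K, T_i) where T_i is the counter for block i; P_i = C_i ⊕ S_i.
Only C[5] changed, to 0xC8. In CTR, a change in C_i flips the same bit in P_i only; the keystream is unaffected. Decrypting the received ciphertext:
P[1]: T = 0xC9, S = E(K, T) = 0xBB; 0x25 ⊕ 0xBB = 0x9E.
P[2]: T = 0xCA, S = E(K, T) = 0xBC; 0xD9 ⊕ 0xBC = 0x65.
P[3]: T = 0xCB, S = E(K, T) = 0xBD; 0x03 ⊕ 0xBD = 0xBE.
P[4]: T = 0xCC, S = E(K, T) = 0xBE; 0x14 ⊕ 0xBE = 0xAA.
P[5]: T = 0xCD, S = E(K, T) = 0xBF; 0xC8 ⊕ 0xBF = 0x77.
P[6]: T = 0xCE, S = E(K, T) = 0xC0; 0x35 ⊕ 0xC0 = 0xF5.
Blocks that differ from the original plaintext: P[5].

P[1] = 0x9E, P[2] = 0x65, P[3] = 0xBE, P[4] = 0xAA, P[5] = 0x77, P[6] = 0xF5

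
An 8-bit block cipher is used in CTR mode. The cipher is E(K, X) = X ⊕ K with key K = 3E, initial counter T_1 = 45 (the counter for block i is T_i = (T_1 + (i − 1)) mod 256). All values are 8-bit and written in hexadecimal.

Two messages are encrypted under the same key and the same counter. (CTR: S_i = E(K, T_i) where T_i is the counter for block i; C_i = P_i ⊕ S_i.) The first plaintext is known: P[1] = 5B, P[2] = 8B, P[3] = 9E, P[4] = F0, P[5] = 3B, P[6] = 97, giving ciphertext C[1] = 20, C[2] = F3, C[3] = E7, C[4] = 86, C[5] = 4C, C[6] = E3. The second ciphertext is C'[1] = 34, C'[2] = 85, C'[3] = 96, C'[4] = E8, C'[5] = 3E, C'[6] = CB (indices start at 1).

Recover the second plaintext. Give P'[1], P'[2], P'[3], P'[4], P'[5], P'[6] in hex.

P'[1] = 4F, P'[2] = FD, P'[3] = EF, P'[4] = 9E, P'[5] = 49, P'[6] = BF

In CTR with a reused counter, both messages share the same keystream S_i, so C_i ⊕ C'_i = P_i ⊕ P'_i and thus P'_i = P_i ⊕ C_i ⊕ C'_i.
P'[1]: 5B ⊕ 20 ⊕ 34 = 4F.
P'[2]: 8B ⊕ F3 ⊕ 85 = FD.
P'[3]: 9E ⊕ E7 ⊕ 96 = EF.
P'[4]: F0 ⊕ 86 ⊕ E8 = 9E.
P'[5]: 3B ⊕ 4C ⊕ 3E = 49.
P'[6]: 97 ⊕ E3 ⊕ CB = BF.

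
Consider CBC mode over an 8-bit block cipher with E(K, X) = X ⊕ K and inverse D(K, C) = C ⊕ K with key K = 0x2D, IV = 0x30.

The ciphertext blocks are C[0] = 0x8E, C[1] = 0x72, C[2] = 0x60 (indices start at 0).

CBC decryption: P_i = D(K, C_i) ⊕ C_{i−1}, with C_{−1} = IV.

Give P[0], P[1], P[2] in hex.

P[0] = 0x93, P[1] = 0xD1, P[2] = 0x3F

P[0]: D(K, 0x8E) = 0xA3; 0xA3 ⊕ 0x30 = 0x93.
P[1]: D(K, 0x72) = 0x5F; 0x5F ⊕ 0x8E = 0xD1.
P[2]: D(K, 0x60) = 0x4D; 0x4D ⊕ 0x72 = 0x3F.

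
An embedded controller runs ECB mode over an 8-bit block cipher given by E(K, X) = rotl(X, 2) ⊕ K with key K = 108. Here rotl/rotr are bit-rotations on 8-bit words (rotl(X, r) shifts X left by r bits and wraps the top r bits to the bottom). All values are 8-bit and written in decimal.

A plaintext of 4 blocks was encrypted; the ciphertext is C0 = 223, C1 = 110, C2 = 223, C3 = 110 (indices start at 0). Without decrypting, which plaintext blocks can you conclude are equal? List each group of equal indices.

P0 = P2; P1 = P3

ECB encrypts each block independently with the same key, so equal ciphertext blocks imply equal plaintext blocks.
C0 = C2 = 223, so P0 = P2.
C1 = C3 = 110, so P1 = P3.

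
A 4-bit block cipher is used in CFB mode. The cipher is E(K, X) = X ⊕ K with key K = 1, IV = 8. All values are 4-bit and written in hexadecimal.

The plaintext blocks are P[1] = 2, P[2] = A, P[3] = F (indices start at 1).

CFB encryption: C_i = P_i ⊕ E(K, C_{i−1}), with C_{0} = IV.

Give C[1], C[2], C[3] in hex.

C[1] = B, C[2] = 0, C[3] = E

C[1]: E(K, 8) = 9; 2 ⊕ 9 = B.
C[2]: E(K, B) = A; A ⊕ A = 0.
C[3]: E(K, 0) = 1; F ⊕ 1 = E.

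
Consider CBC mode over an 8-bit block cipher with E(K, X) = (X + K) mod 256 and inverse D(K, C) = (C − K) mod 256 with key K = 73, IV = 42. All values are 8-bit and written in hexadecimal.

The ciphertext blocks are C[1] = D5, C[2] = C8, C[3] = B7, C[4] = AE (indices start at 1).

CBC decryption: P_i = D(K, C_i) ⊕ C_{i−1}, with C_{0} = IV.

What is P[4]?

P[4]: D(K, AE) = 3B; 3B ⊕ B7 = 8C.

P[4] = 8C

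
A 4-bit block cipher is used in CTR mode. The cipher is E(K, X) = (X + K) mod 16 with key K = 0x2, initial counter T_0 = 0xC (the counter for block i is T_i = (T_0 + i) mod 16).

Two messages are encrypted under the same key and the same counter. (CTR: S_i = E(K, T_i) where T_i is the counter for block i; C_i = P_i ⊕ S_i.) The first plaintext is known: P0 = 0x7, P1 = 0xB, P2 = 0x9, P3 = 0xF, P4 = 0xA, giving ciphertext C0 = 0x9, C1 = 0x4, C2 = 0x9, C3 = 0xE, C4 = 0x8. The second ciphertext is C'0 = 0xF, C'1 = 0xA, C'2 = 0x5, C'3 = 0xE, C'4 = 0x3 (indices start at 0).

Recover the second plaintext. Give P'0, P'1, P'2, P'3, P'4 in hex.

P'0 = 0x1, P'1 = 0x5, P'2 = 0x5, P'3 = 0xF, P'4 = 0x1

In CTR with a reused counter, both messages share the same keystream S_i, so C_i ⊕ C'_i = P_i ⊕ P'_i and thus P'_i = P_i ⊕ C_i ⊕ C'_i.
P'0: 0x7 ⊕ 0x9 ⊕ 0xF = 0x1.
P'1: 0xB ⊕ 0x4 ⊕ 0xA = 0x5.
P'2: 0x9 ⊕ 0x9 ⊕ 0x5 = 0x5.
P'3: 0xF ⊕ 0xE ⊕ 0xE = 0xF.
P'4: 0xA ⊕ 0x8 ⊕ 0x3 = 0x1.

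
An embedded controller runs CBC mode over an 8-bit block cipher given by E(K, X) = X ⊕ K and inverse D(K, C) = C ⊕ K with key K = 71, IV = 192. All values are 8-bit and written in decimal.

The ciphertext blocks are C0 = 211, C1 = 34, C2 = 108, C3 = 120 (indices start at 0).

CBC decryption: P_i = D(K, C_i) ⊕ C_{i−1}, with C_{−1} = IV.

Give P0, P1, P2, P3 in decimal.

P0 = 84, P1 = 182, P2 = 9, P3 = 83

P0: D(K, 211) = 148; 148 ⊕ 192 = 84.
P1: D(K, 34) = 101; 101 ⊕ 211 = 182.
P2: D(K, 108) = 43; 43 ⊕ 34 = 9.
P3: D(K, 120) = 63; 63 ⊕ 108 = 83.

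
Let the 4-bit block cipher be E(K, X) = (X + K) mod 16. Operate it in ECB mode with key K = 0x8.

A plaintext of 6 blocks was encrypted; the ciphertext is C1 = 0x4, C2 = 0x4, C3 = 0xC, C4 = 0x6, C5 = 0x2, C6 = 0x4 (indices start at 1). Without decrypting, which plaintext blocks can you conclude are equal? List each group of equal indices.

P1 = P2 = P6

ECB encrypts each block independently with the same key, so equal ciphertext blocks imply equal plaintext blocks.
C1 = C2 = C6 = 0x4, so P1 = P2 = P6.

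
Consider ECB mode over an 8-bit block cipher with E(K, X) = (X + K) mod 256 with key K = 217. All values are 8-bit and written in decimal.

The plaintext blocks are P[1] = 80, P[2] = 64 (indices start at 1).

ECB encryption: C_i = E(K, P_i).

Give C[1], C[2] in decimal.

C[1]: E(K, 80) = 41.
C[2]: E(K, 64) = 25.

C[1] = 41, C[2] = 25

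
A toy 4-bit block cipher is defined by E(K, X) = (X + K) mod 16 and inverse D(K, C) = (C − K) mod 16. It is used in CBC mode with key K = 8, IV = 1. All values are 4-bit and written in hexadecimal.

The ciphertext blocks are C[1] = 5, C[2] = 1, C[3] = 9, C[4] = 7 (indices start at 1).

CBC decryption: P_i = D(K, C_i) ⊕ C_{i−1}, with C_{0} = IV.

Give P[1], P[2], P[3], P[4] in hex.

P[1]: D(K, 5) = D; D ⊕ 1 = C.
P[2]: D(K, 1) = 9; 9 ⊕ 5 = C.
P[3]: D(K, 9) = 1; 1 ⊕ 1 = 0.
P[4]: D(K, 7) = F; F ⊕ 9 = 6.

P[1] = C, P[2] = C, P[3] = 0, P[4] = 6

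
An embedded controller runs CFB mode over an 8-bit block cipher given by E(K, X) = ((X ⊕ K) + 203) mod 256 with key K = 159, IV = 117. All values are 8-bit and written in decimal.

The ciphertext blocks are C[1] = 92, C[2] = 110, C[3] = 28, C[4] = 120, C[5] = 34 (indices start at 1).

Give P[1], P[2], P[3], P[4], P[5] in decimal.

CFB decryption: P_i = C_i ⊕ E(K, C_{i−1}), with C_{0} = IV.
P[1]: E(K, 117) = 181; 92 ⊕ 181 = 233.
P[2]: E(K, 92) = 142; 110 ⊕ 142 = 224.
P[3]: E(K, 110) = 188; 28 ⊕ 188 = 160.
P[4]: E(K, 28) = 78; 120 ⊕ 78 = 54.
P[5]: E(K, 120) = 178; 34 ⊕ 178 = 144.

P[1] = 233, P[2] = 224, P[3] = 160, P[4] = 54, P[5] = 144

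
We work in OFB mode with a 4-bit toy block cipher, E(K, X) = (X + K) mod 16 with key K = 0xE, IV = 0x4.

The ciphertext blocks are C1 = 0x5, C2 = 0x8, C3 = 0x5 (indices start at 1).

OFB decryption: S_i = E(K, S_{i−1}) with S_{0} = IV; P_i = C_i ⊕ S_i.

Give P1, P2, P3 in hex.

P1 = 0x7, P2 = 0x8, P3 = 0xB

P1: S = E(K, 0x4) = 0x2; 0x5 ⊕ 0x2 = 0x7.
P2: S = E(K, 0x2) = 0x0; 0x8 ⊕ 0x0 = 0x8.
P3: S = E(K, 0x0) = 0xE; 0x5 ⊕ 0xE = 0xB.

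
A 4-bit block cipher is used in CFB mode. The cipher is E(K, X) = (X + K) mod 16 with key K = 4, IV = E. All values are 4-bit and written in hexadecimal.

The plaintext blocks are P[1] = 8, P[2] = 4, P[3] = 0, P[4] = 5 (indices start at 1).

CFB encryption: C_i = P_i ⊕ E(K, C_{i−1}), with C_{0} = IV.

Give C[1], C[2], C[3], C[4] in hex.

C[1]: E(K, E) = 2; 8 ⊕ 2 = A.
C[2]: E(K, A) = E; 4 ⊕ E = A.
C[3]: E(K, A) = E; 0 ⊕ E = E.
C[4]: E(K, E) = 2; 5 ⊕ 2 = 7.

C[1] = A, C[2] = A, C[3] = E, C[4] = 7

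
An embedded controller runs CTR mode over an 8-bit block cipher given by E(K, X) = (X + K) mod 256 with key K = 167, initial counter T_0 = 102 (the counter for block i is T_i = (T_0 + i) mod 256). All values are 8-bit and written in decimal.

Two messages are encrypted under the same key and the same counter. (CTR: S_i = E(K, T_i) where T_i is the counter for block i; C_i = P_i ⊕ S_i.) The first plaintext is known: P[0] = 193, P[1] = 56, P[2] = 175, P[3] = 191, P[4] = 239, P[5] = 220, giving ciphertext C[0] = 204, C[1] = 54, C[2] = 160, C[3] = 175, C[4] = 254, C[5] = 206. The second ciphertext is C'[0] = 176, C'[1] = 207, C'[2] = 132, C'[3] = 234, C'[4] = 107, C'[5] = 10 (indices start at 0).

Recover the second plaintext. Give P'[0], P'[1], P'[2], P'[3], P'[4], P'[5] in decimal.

In CTR with a reused counter, both messages share the same keystream S_i, so C_i ⊕ C'_i = P_i ⊕ P'_i and thus P'_i = P_i ⊕ C_i ⊕ C'_i.
P'[0]: 193 ⊕ 204 ⊕ 176 = 189.
P'[1]: 56 ⊕ 54 ⊕ 207 = 193.
P'[2]: 175 ⊕ 160 ⊕ 132 = 139.
P'[3]: 191 ⊕ 175 ⊕ 234 = 250.
P'[4]: 239 ⊕ 254 ⊕ 107 = 122.
P'[5]: 220 ⊕ 206 ⊕ 10 = 24.

P'[0] = 189, P'[1] = 193, P'[2] = 139, P'[3] = 250, P'[4] = 122, P'[5] = 24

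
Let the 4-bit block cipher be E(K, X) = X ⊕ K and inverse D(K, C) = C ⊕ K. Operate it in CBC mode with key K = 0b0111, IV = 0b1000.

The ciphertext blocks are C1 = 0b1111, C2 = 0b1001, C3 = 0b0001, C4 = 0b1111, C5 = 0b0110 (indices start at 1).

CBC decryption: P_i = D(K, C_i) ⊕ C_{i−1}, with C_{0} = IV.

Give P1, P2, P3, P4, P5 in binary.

P1: D(K, 0b1111) = 0b1000; 0b1000 ⊕ 0b1000 = 0b0000.
P2: D(K, 0b1001) = 0b1110; 0b1110 ⊕ 0b1111 = 0b0001.
P3: D(K, 0b0001) = 0b0110; 0b0110 ⊕ 0b1001 = 0b1111.
P4: D(K, 0b1111) = 0b1000; 0b1000 ⊕ 0b0001 = 0b1001.
P5: D(K, 0b0110) = 0b0001; 0b0001 ⊕ 0b1111 = 0b1110.

P1 = 0b0000, P2 = 0b0001, P3 = 0b1111, P4 = 0b1001, P5 = 0b1110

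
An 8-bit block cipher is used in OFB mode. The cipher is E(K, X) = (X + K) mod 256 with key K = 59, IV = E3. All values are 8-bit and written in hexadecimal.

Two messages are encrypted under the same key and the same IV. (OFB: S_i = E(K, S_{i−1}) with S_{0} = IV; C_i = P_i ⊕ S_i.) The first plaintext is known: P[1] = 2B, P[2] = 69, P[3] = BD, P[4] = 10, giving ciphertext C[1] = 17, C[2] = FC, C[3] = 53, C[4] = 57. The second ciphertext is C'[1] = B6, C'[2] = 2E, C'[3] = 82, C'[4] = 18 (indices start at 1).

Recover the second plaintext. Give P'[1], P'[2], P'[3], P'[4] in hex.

P'[1] = 8A, P'[2] = BB, P'[3] = 6C, P'[4] = 5F

In OFB with a reused IV, both messages share the same keystream S_i, so C_i ⊕ C'_i = P_i ⊕ P'_i and thus P'_i = P_i ⊕ C_i ⊕ C'_i.
P'[1]: 2B ⊕ 17 ⊕ B6 = 8A.
P'[2]: 69 ⊕ FC ⊕ 2E = BB.
P'[3]: BD ⊕ 53 ⊕ 82 = 6C.
P'[4]: 10 ⊕ 57 ⊕ 18 = 5F.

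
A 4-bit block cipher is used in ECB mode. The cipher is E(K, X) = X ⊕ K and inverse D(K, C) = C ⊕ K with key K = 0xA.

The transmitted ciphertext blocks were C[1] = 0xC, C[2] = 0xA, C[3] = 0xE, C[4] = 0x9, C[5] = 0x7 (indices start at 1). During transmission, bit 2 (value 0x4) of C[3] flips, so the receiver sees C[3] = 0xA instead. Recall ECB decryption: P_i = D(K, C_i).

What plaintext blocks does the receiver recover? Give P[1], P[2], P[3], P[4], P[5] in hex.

Only C[3] changed, to 0xA. In ECB, a change in C_i affects only P_i. Decrypting the received ciphertext:
P[1]: D(K, 0xC) = 0x6.
P[2]: D(K, 0xA) = 0x0.
P[3]: D(K, 0xA) = 0x0.
P[4]: D(K, 0x9) = 0x3.
P[5]: D(K, 0x7) = 0xD.
Blocks that differ from the original plaintext: P[3].

P[1] = 0x6, P[2] = 0x0, P[3] = 0x0, P[4] = 0x3, P[5] = 0xD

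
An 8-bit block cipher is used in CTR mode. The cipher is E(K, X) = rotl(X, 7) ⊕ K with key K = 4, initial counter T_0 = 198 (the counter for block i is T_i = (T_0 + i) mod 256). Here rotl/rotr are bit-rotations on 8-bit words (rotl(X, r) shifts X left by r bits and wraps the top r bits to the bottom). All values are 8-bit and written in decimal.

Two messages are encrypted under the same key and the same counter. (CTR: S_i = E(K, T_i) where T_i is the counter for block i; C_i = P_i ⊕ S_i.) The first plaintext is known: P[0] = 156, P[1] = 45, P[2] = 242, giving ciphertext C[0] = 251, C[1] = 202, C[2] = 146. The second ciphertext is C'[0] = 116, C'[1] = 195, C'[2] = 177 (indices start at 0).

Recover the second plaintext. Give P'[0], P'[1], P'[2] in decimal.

P'[0] = 19, P'[1] = 36, P'[2] = 209

In CTR with a reused counter, both messages share the same keystream S_i, so C_i ⊕ C'_i = P_i ⊕ P'_i and thus P'_i = P_i ⊕ C_i ⊕ C'_i.
P'[0]: 156 ⊕ 251 ⊕ 116 = 19.
P'[1]: 45 ⊕ 202 ⊕ 195 = 36.
P'[2]: 242 ⊕ 146 ⊕ 177 = 209.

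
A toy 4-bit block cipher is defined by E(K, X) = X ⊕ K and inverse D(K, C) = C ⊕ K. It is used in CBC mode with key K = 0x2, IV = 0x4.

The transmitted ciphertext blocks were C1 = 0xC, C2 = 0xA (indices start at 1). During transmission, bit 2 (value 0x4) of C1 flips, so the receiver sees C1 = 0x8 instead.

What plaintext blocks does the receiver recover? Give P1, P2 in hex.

CBC decryption: P_i = D(K, C_i) ⊕ C_{i−1}, with C_{0} = IV.
Only C1 changed, to 0x8. In CBC, a change in C_i garbles P_i and flips the same bit in P_{i+1}. Decrypting the received ciphertext:
P1: D(K, 0x8) = 0xA; 0xA ⊕ 0x4 = 0xE.
P2: D(K, 0xA) = 0x8; 0x8 ⊕ 0x8 = 0x0.
Blocks that differ from the original plaintext: P1, P2.

P1 = 0xE, P2 = 0x0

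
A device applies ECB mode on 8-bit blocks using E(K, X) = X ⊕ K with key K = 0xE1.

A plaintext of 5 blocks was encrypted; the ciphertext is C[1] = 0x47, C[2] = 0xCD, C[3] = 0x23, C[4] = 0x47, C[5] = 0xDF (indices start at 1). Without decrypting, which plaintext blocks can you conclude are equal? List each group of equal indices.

P[1] = P[4]

ECB encrypts each block independently with the same key, so equal ciphertext blocks imply equal plaintext blocks.
C[1] = C[4] = 0x47, so P[1] = P[4].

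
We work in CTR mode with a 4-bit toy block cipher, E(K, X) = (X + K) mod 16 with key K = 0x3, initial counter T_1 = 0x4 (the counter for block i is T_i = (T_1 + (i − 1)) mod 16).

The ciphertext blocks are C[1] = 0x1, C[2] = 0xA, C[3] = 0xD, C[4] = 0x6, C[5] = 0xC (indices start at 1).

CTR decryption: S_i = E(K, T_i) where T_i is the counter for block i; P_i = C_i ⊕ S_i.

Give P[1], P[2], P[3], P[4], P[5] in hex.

P[1]: T = 0x4, S = E(K, T) = 0x7; 0x1 ⊕ 0x7 = 0x6.
P[2]: T = 0x5, S = E(K, T) = 0x8; 0xA ⊕ 0x8 = 0x2.
P[3]: T = 0x6, S = E(K, T) = 0x9; 0xD ⊕ 0x9 = 0x4.
P[4]: T = 0x7, S = E(K, T) = 0xA; 0x6 ⊕ 0xA = 0xC.
P[5]: T = 0x8, S = E(K, T) = 0xB; 0xC ⊕ 0xB = 0x7.

P[1] = 0x6, P[2] = 0x2, P[3] = 0x4, P[4] = 0xC, P[5] = 0x7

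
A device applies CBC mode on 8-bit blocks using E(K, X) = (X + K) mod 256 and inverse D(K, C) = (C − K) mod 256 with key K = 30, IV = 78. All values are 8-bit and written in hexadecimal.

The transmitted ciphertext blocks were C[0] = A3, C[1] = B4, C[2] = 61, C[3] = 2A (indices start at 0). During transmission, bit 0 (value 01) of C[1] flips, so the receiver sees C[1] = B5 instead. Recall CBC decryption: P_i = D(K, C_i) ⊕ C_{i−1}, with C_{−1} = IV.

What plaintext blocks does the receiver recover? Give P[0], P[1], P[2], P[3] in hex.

Only C[1] changed, to B5. In CBC, a change in C_i garbles P_i and flips the same bit in P_{i+1}. Decrypting the received ciphertext:
P[0]: D(K, A3) = 73; 73 ⊕ 78 = 0B.
P[1]: D(K, B5) = 85; 85 ⊕ A3 = 26.
P[2]: D(K, 61) = 31; 31 ⊕ B5 = 84.
P[3]: D(K, 2A) = FA; FA ⊕ 61 = 9B.
Blocks that differ from the original plaintext: P[1], P[2].

P[0] = 0B, P[1] = 26, P[2] = 84, P[3] = 9B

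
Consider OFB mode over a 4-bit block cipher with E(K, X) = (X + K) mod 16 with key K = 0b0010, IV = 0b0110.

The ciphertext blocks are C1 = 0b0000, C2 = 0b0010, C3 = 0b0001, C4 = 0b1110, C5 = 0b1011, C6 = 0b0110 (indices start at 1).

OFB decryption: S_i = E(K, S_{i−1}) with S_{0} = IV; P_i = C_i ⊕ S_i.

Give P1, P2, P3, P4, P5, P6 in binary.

P1 = 0b1000, P2 = 0b1000, P3 = 0b1101, P4 = 0b0000, P5 = 0b1011, P6 = 0b0100

P1: S = E(K, 0b0110) = 0b1000; 0b0000 ⊕ 0b1000 = 0b1000.
P2: S = E(K, 0b1000) = 0b1010; 0b0010 ⊕ 0b1010 = 0b1000.
P3: S = E(K, 0b1010) = 0b1100; 0b0001 ⊕ 0b1100 = 0b1101.
P4: S = E(K, 0b1100) = 0b1110; 0b1110 ⊕ 0b1110 = 0b0000.
P5: S = E(K, 0b1110) = 0b0000; 0b1011 ⊕ 0b0000 = 0b1011.
P6: S = E(K, 0b0000) = 0b0010; 0b0110 ⊕ 0b0010 = 0b0100.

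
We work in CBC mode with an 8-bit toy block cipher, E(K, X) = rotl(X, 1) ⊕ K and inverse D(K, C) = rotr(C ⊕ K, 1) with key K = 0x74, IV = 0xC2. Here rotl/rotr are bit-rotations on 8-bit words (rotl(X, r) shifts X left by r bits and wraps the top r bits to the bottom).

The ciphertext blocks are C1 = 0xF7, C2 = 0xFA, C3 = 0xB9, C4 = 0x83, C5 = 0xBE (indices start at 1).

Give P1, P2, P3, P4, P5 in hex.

CBC decryption: P_i = D(K, C_i) ⊕ C_{i−1}, with C_{0} = IV.
P1: D(K, 0xF7) = 0xC1; 0xC1 ⊕ 0xC2 = 0x03.
P2: D(K, 0xFA) = 0x47; 0x47 ⊕ 0xF7 = 0xB0.
P3: D(K, 0xB9) = 0xE6; 0xE6 ⊕ 0xFA = 0x1C.
P4: D(K, 0x83) = 0xFB; 0xFB ⊕ 0xB9 = 0x42.
P5: D(K, 0xBE) = 0x65; 0x65 ⊕ 0x83 = 0xE6.

P1 = 0x03, P2 = 0xB0, P3 = 0x1C, P4 = 0x42, P5 = 0xE6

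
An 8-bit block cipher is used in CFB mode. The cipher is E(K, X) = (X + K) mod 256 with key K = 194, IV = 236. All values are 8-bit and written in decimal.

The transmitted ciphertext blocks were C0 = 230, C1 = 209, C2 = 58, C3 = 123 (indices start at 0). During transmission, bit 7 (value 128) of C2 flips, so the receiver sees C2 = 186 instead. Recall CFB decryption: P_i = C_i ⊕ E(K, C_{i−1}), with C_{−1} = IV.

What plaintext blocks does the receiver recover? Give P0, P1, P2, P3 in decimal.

Only C2 changed, to 186. In CFB, a change in C_i flips the same bit in P_i and garbles P_{i+1}. Decrypting the received ciphertext:
P0: E(K, 236) = 174; 230 ⊕ 174 = 72.
P1: E(K, 230) = 168; 209 ⊕ 168 = 121.
P2: E(K, 209) = 147; 186 ⊕ 147 = 41.
P3: E(K, 186) = 124; 123 ⊕ 124 = 7.
Blocks that differ from the original plaintext: P2, P3.

P0 = 72, P1 = 121, P2 = 41, P3 = 7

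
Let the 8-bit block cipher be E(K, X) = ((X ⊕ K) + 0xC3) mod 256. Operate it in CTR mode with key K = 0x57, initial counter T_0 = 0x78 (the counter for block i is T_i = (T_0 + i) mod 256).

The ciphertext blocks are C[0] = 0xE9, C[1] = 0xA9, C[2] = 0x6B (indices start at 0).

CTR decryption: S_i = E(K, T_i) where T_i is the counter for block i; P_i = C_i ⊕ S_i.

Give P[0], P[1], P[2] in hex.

P[0] = 0x1B, P[1] = 0x58, P[2] = 0x9B

P[0]: T = 0x78, S = E(K, T) = 0xF2; 0xE9 ⊕ 0xF2 = 0x1B.
P[1]: T = 0x79, S = E(K, T) = 0xF1; 0xA9 ⊕ 0xF1 = 0x58.
P[2]: T = 0x7A, S = E(K, T) = 0xF0; 0x6B ⊕ 0xF0 = 0x9B.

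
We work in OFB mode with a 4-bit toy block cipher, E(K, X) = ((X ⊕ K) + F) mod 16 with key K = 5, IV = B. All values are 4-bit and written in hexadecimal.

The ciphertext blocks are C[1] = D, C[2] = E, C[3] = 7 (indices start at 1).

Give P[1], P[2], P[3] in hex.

OFB decryption: S_i = E(K, S_{i−1}) with S_{0} = IV; P_i = C_i ⊕ S_i.
P[1]: S = E(K, B) = D; D ⊕ D = 0.
P[2]: S = E(K, D) = 7; E ⊕ 7 = 9.
P[3]: S = E(K, 7) = 1; 7 ⊕ 1 = 6.

P[1] = 0, P[2] = 9, P[3] = 6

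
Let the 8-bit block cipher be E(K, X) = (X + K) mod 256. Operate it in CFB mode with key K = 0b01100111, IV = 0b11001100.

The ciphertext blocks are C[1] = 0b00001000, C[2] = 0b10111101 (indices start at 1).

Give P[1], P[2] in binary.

CFB decryption: P_i = C_i ⊕ E(K, C_{i−1}), with C_{0} = IV.
P[1]: E(K, 0b11001100) = 0b00110011; 0b00001000 ⊕ 0b00110011 = 0b00111011.
P[2]: E(K, 0b00001000) = 0b01101111; 0b10111101 ⊕ 0b01101111 = 0b11010010.

P[1] = 0b00111011, P[2] = 0b11010010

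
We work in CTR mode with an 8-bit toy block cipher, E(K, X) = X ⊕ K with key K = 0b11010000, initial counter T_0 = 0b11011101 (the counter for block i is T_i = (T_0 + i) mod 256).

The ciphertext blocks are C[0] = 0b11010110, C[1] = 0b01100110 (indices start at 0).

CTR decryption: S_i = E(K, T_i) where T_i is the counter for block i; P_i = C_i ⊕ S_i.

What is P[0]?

P[0] = 0b11011011

P[0]: T = 0b11011101, S = E(K, T) = 0b00001101; 0b11010110 ⊕ 0b00001101 = 0b11011011.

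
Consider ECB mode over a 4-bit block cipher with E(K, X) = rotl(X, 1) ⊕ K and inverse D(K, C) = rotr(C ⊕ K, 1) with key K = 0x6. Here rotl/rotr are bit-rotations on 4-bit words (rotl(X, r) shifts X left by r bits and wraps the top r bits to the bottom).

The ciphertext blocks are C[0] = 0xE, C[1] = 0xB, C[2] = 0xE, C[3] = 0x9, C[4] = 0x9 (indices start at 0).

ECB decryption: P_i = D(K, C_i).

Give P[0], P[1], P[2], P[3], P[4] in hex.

P[0] = 0x4, P[1] = 0xE, P[2] = 0x4, P[3] = 0xF, P[4] = 0xF

P[0]: D(K, 0xE) = 0x4.
P[1]: D(K, 0xB) = 0xE.
P[2]: D(K, 0xE) = 0x4.
P[3]: D(K, 0x9) = 0xF.
P[4]: D(K, 0x9) = 0xF.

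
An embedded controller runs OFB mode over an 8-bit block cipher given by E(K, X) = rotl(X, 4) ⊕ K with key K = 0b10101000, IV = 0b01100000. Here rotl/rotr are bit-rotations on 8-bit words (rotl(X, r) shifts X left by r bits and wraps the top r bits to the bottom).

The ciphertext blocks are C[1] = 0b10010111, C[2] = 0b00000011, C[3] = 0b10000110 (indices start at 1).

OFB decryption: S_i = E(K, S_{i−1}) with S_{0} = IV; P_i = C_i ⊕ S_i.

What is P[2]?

P[1]: S = E(K, 0b01100000) = 0b10101110; 0b10010111 ⊕ 0b10101110 = 0b00111001.
P[2]: S = E(K, 0b10101110) = 0b01000010; 0b00000011 ⊕ 0b01000010 = 0b01000001.

P[2] = 0b01000001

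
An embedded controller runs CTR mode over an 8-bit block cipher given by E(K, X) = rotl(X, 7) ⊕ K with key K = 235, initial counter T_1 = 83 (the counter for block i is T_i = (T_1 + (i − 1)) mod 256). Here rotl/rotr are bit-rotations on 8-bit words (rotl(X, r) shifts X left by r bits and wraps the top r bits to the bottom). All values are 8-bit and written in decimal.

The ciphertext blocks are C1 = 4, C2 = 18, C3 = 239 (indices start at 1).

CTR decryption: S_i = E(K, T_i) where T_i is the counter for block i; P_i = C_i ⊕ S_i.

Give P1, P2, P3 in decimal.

P1 = 70, P2 = 211, P3 = 174

P1: T = 83, S = E(K, T) = 66; 4 ⊕ 66 = 70.
P2: T = 84, S = E(K, T) = 193; 18 ⊕ 193 = 211.
P3: T = 85, S = E(K, T) = 65; 239 ⊕ 65 = 174.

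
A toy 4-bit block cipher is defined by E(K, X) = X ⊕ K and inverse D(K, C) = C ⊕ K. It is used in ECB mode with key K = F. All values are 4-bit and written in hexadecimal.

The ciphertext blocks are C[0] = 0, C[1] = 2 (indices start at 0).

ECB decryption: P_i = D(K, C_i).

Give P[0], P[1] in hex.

P[0] = F, P[1] = D

P[0]: D(K, 0) = F.
P[1]: D(K, 2) = D.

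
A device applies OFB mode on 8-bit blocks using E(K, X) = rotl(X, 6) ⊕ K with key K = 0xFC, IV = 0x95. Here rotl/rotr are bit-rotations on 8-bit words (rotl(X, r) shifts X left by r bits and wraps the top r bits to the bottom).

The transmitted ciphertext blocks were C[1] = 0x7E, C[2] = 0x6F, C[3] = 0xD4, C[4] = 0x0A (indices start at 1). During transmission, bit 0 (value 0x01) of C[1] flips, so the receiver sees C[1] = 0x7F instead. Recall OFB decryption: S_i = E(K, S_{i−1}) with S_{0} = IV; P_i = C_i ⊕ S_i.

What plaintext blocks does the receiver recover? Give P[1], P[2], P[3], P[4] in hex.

P[1] = 0xE6, P[2] = 0xF5, P[3] = 0x8E, P[4] = 0x60

Only C[1] changed, to 0x7F. In OFB, a change in C_i flips the same bit in P_i only; the keystream is unaffected. Decrypting the received ciphertext:
P[1]: S = E(K, 0x95) = 0x99; 0x7F ⊕ 0x99 = 0xE6.
P[2]: S = E(K, 0x99) = 0x9A; 0x6F ⊕ 0x9A = 0xF5.
P[3]: S = E(K, 0x9A) = 0x5A; 0xD4 ⊕ 0x5A = 0x8E.
P[4]: S = E(K, 0x5A) = 0x6A; 0x0A ⊕ 0x6A = 0x60.
Blocks that differ from the original plaintext: P[1].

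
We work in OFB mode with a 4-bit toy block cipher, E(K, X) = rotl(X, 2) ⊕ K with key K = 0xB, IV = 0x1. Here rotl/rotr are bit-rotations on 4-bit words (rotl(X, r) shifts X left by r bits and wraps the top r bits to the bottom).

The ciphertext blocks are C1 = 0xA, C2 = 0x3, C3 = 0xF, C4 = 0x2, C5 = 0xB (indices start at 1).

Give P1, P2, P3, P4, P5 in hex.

OFB decryption: S_i = E(K, S_{i−1}) with S_{0} = IV; P_i = C_i ⊕ S_i.
P1: S = E(K, 0x1) = 0xF; 0xA ⊕ 0xF = 0x5.
P2: S = E(K, 0xF) = 0x4; 0x3 ⊕ 0x4 = 0x7.
P3: S = E(K, 0x4) = 0xA; 0xF ⊕ 0xA = 0x5.
P4: S = E(K, 0xA) = 0x1; 0x2 ⊕ 0x1 = 0x3.
P5: S = E(K, 0x1) = 0xF; 0xB ⊕ 0xF = 0x4.

P1 = 0x5, P2 = 0x7, P3 = 0x5, P4 = 0x3, P5 = 0x4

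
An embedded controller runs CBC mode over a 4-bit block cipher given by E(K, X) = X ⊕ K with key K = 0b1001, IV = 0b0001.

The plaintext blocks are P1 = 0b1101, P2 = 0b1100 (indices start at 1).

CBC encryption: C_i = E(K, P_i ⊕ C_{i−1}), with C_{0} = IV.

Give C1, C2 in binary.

C1: P1 ⊕ 0b0001 = 0b1100; E(K, 0b1100) = 0b0101.
C2: P2 ⊕ 0b0101 = 0b1001; E(K, 0b1001) = 0b0000.

C1 = 0b0101, C2 = 0b0000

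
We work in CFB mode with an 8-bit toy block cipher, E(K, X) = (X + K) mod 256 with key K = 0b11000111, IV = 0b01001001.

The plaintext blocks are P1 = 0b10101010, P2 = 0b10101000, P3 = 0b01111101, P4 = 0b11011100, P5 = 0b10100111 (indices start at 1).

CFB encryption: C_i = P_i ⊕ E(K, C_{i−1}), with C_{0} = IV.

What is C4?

C1: E(K, 0b01001001) = 0b00010000; 0b10101010 ⊕ 0b00010000 = 0b10111010.
C2: E(K, 0b10111010) = 0b10000001; 0b10101000 ⊕ 0b10000001 = 0b00101001.
C3: E(K, 0b00101001) = 0b11110000; 0b01111101 ⊕ 0b11110000 = 0b10001101.
C4: E(K, 0b10001101) = 0b01010100; 0b11011100 ⊕ 0b01010100 = 0b10001000.

C4 = 0b10001000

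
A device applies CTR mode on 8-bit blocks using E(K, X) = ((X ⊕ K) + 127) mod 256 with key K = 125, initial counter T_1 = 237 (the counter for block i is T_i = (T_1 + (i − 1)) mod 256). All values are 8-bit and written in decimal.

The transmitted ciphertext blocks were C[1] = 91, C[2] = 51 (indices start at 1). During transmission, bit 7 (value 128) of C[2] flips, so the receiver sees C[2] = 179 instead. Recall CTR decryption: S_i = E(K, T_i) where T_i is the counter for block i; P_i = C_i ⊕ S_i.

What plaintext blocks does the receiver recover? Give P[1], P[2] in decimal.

Only C[2] changed, to 179. In CTR, a change in C_i flips the same bit in P_i only; the keystream is unaffected. Decrypting the received ciphertext:
P[1]: T = 237, S = E(K, T) = 15; 91 ⊕ 15 = 84.
P[2]: T = 238, S = E(K, T) = 18; 179 ⊕ 18 = 161.
Blocks that differ from the original plaintext: P[2].

P[1] = 84, P[2] = 161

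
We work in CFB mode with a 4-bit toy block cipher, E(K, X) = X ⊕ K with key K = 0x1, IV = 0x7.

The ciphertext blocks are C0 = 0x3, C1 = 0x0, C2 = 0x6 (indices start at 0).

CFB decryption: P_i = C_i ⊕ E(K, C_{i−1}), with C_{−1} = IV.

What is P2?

P2 = 0x7

P2: E(K, 0x0) = 0x1; 0x6 ⊕ 0x1 = 0x7.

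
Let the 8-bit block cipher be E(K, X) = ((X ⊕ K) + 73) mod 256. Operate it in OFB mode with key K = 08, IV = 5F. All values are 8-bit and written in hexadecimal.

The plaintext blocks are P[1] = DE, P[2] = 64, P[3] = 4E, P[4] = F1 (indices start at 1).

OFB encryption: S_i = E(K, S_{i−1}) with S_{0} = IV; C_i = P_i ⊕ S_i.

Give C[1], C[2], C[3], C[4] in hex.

C[1] = 14, C[2] = 51, C[3] = FE, C[4] = DA

C[1]: S = E(K, 5F) = CA; DE ⊕ CA = 14.
C[2]: S = E(K, CA) = 35; 64 ⊕ 35 = 51.
C[3]: S = E(K, 35) = B0; 4E ⊕ B0 = FE.
C[4]: S = E(K, B0) = 2B; F1 ⊕ 2B = DA.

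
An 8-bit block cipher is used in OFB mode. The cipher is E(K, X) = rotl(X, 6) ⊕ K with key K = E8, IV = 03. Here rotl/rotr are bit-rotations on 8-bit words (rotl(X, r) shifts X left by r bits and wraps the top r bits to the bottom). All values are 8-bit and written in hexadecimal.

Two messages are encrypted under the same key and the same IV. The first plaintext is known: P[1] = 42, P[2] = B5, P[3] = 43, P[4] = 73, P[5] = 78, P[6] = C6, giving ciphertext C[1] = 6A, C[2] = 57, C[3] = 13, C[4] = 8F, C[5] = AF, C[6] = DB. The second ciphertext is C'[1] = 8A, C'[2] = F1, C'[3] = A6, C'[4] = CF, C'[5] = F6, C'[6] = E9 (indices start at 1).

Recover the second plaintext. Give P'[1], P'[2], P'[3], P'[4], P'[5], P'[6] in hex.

In OFB with a reused IV, both messages share the same keystream S_i, so C_i ⊕ C'_i = P_i ⊕ P'_i and thus P'_i = P_i ⊕ C_i ⊕ C'_i.
P'[1]: 42 ⊕ 6A ⊕ 8A = A2.
P'[2]: B5 ⊕ 57 ⊕ F1 = 13.
P'[3]: 43 ⊕ 13 ⊕ A6 = F6.
P'[4]: 73 ⊕ 8F ⊕ CF = 33.
P'[5]: 78 ⊕ AF ⊕ F6 = 21.
P'[6]: C6 ⊕ DB ⊕ E9 = F4.

P'[1] = A2, P'[2] = 13, P'[3] = F6, P'[4] = 33, P'[5] = 21, P'[6] = F4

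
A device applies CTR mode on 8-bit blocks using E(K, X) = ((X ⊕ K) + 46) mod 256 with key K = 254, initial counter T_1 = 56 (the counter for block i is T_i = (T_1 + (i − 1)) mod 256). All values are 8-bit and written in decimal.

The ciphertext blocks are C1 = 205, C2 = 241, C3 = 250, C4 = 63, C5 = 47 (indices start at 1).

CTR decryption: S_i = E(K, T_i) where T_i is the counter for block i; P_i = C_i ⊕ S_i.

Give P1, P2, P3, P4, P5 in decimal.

P1: T = 56, S = E(K, T) = 244; 205 ⊕ 244 = 57.
P2: T = 57, S = E(K, T) = 245; 241 ⊕ 245 = 4.
P3: T = 58, S = E(K, T) = 242; 250 ⊕ 242 = 8.
P4: T = 59, S = E(K, T) = 243; 63 ⊕ 243 = 204.
P5: T = 60, S = E(K, T) = 240; 47 ⊕ 240 = 223.

P1 = 57, P2 = 4, P3 = 8, P4 = 204, P5 = 223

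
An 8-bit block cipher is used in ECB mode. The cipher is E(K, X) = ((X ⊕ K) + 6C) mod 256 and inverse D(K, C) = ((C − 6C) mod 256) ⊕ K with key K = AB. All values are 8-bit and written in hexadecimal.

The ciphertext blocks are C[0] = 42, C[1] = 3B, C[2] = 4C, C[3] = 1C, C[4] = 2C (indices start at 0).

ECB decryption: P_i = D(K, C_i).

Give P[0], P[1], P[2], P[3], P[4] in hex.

P[0]: D(K, 42) = 7D.
P[1]: D(K, 3B) = 64.
P[2]: D(K, 4C) = 4B.
P[3]: D(K, 1C) = 1B.
P[4]: D(K, 2C) = 6B.

P[0] = 7D, P[1] = 64, P[2] = 4B, P[3] = 1B, P[4] = 6B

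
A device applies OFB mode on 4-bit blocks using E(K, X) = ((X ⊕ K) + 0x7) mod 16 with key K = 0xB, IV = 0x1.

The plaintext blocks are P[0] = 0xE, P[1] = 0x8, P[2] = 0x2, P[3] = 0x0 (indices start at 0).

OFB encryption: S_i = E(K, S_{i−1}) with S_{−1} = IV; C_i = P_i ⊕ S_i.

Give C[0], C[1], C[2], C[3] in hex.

C[0]: S = E(K, 0x1) = 0x1; 0xE ⊕ 0x1 = 0xF.
C[1]: S = E(K, 0x1) = 0x1; 0x8 ⊕ 0x1 = 0x9.
C[2]: S = E(K, 0x1) = 0x1; 0x2 ⊕ 0x1 = 0x3.
C[3]: S = E(K, 0x1) = 0x1; 0x0 ⊕ 0x1 = 0x1.

C[0] = 0xF, C[1] = 0x9, C[2] = 0x3, C[3] = 0x1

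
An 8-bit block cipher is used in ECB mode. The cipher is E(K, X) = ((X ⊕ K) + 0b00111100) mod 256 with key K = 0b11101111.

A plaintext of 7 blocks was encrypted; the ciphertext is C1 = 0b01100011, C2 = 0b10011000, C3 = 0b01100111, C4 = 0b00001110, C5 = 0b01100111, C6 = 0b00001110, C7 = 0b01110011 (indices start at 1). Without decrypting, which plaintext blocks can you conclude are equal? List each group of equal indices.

ECB encrypts each block independently with the same key, so equal ciphertext blocks imply equal plaintext blocks.
C3 = C5 = 0b01100111, so P3 = P5.
C4 = C6 = 0b00001110, so P4 = P6.

P3 = P5; P4 = P6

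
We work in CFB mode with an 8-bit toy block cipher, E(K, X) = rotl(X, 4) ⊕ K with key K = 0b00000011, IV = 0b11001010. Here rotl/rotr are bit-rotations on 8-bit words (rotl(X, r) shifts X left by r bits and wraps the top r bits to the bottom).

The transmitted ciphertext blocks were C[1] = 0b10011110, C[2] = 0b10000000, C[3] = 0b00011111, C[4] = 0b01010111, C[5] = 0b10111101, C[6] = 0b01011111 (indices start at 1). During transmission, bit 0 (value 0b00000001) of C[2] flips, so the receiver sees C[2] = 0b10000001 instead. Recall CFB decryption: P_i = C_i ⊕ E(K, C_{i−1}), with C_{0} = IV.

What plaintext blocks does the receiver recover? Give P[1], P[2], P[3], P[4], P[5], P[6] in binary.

Only C[2] changed, to 0b10000001. In CFB, a change in C_i flips the same bit in P_i and garbles P_{i+1}. Decrypting the received ciphertext:
P[1]: E(K, 0b11001010) = 0b10101111; 0b10011110 ⊕ 0b10101111 = 0b00110001.
P[2]: E(K, 0b10011110) = 0b11101010; 0b10000001 ⊕ 0b11101010 = 0b01101011.
P[3]: E(K, 0b10000001) = 0b00011011; 0b00011111 ⊕ 0b00011011 = 0b00000100.
P[4]: E(K, 0b00011111) = 0b11110010; 0b01010111 ⊕ 0b11110010 = 0b10100101.
P[5]: E(K, 0b01010111) = 0b01110110; 0b10111101 ⊕ 0b01110110 = 0b11001011.
P[6]: E(K, 0b10111101) = 0b11011000; 0b01011111 ⊕ 0b11011000 = 0b10000111.
Blocks that differ from the original plaintext: P[2], P[3].

P[1] = 0b00110001, P[2] = 0b01101011, P[3] = 0b00000100, P[4] = 0b10100101, P[5] = 0b11001011, P[6] = 0b10000111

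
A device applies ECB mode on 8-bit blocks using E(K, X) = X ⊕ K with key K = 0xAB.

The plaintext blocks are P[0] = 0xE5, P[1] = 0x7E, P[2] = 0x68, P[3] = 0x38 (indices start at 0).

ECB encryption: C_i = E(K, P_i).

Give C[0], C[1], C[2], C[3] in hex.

C[0]: E(K, 0xE5) = 0x4E.
C[1]: E(K, 0x7E) = 0xD5.
C[2]: E(K, 0x68) = 0xC3.
C[3]: E(K, 0x38) = 0x93.

C[0] = 0x4E, C[1] = 0xD5, C[2] = 0xC3, C[3] = 0x93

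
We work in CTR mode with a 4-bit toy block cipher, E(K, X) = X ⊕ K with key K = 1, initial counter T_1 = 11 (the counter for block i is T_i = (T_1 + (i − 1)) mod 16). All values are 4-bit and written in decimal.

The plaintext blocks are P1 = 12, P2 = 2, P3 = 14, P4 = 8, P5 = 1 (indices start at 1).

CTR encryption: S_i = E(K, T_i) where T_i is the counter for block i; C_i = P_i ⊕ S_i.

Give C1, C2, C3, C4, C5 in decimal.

C1 = 6, C2 = 15, C3 = 2, C4 = 7, C5 = 15

C1: T = 11, S = E(K, T) = 10; 12 ⊕ 10 = 6.
C2: T = 12, S = E(K, T) = 13; 2 ⊕ 13 = 15.
C3: T = 13, S = E(K, T) = 12; 14 ⊕ 12 = 2.
C4: T = 14, S = E(K, T) = 15; 8 ⊕ 15 = 7.
C5: T = 15, S = E(K, T) = 14; 1 ⊕ 14 = 15.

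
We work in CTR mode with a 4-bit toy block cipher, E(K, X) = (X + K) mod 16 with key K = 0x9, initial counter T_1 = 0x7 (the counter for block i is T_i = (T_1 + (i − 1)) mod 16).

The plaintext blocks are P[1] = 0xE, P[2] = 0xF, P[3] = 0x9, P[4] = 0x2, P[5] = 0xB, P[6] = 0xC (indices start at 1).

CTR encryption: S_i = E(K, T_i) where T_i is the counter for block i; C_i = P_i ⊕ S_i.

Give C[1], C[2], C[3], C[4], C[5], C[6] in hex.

C[1]: T = 0x7, S = E(K, T) = 0x0; 0xE ⊕ 0x0 = 0xE.
C[2]: T = 0x8, S = E(K, T) = 0x1; 0xF ⊕ 0x1 = 0xE.
C[3]: T = 0x9, S = E(K, T) = 0x2; 0x9 ⊕ 0x2 = 0xB.
C[4]: T = 0xA, S = E(K, T) = 0x3; 0x2 ⊕ 0x3 = 0x1.
C[5]: T = 0xB, S = E(K, T) = 0x4; 0xB ⊕ 0x4 = 0xF.
C[6]: T = 0xC, S = E(K, T) = 0x5; 0xC ⊕ 0x5 = 0x9.

C[1] = 0xE, C[2] = 0xE, C[3] = 0xB, C[4] = 0x1, C[5] = 0xF, C[6] = 0x9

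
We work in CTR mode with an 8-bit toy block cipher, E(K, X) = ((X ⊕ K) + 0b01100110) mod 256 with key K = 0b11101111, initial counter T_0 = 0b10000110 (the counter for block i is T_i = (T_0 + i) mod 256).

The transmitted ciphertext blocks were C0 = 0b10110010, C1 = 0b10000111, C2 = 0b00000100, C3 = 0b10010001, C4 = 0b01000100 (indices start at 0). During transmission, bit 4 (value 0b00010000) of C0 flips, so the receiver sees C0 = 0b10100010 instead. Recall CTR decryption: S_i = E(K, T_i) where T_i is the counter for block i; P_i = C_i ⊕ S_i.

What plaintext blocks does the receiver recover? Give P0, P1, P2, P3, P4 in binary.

P0 = 0b01101101, P1 = 0b01001001, P2 = 0b11001001, P3 = 0b01011101, P4 = 0b10001111

Only C0 changed, to 0b10100010. In CTR, a change in C_i flips the same bit in P_i only; the keystream is unaffected. Decrypting the received ciphertext:
P0: T = 0b10000110, S = E(K, T) = 0b11001111; 0b10100010 ⊕ 0b11001111 = 0b01101101.
P1: T = 0b10000111, S = E(K, T) = 0b11001110; 0b10000111 ⊕ 0b11001110 = 0b01001001.
P2: T = 0b10001000, S = E(K, T) = 0b11001101; 0b00000100 ⊕ 0b11001101 = 0b11001001.
P3: T = 0b10001001, S = E(K, T) = 0b11001100; 0b10010001 ⊕ 0b11001100 = 0b01011101.
P4: T = 0b10001010, S = E(K, T) = 0b11001011; 0b01000100 ⊕ 0b11001011 = 0b10001111.
Blocks that differ from the original plaintext: P0.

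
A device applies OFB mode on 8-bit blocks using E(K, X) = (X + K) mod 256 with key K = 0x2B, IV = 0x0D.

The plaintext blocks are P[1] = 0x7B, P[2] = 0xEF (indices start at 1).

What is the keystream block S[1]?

0x38

OFB encryption: S_i = E(K, S_{i−1}) with S_{0} = IV; C_i = P_i ⊕ S_i.
C[1]: S = E(K, 0x0D) = 0x38; 0x7B ⊕ 0x38 = 0x43.
So S[1] = 0x38.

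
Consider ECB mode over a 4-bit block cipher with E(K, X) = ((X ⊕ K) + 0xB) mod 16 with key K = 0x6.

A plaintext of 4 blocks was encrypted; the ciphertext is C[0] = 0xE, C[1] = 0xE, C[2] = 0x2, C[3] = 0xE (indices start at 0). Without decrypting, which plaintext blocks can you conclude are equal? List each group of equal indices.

ECB encrypts each block independently with the same key, so equal ciphertext blocks imply equal plaintext blocks.
C[0] = C[1] = C[3] = 0xE, so P[0] = P[1] = P[3].

P[0] = P[1] = P[3]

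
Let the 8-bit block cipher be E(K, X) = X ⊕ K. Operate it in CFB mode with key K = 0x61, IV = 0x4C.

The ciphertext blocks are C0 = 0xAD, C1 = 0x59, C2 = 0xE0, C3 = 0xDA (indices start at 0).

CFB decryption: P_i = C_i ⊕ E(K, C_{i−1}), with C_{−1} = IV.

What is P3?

P3: E(K, 0xE0) = 0x81; 0xDA ⊕ 0x81 = 0x5B.

P3 = 0x5B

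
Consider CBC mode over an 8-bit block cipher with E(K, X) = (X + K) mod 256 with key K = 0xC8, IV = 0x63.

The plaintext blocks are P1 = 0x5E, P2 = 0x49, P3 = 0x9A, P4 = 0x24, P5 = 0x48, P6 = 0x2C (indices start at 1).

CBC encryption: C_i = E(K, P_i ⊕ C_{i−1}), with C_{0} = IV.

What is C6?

C1: P1 ⊕ 0x63 = 0x3D; E(K, 0x3D) = 0x05.
C2: P2 ⊕ 0x05 = 0x4C; E(K, 0x4C) = 0x14.
C3: P3 ⊕ 0x14 = 0x8E; E(K, 0x8E) = 0x56.
C4: P4 ⊕ 0x56 = 0x72; E(K, 0x72) = 0x3A.
C5: P5 ⊕ 0x3A = 0x72; E(K, 0x72) = 0x3A.
C6: P6 ⊕ 0x3A = 0x16; E(K, 0x16) = 0xDE.

C6 = 0xDE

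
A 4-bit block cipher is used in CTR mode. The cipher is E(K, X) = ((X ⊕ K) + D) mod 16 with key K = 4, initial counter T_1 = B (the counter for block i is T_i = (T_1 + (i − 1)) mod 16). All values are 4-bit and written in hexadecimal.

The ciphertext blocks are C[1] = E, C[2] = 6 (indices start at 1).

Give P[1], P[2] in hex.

P[1] = 2, P[2] = 3

CTR decryption: S_i = E(K, T_i) where T_i is the counter for block i; P_i = C_i ⊕ S_i.
P[1]: T = B, S = E(K, T) = C; E ⊕ C = 2.
P[2]: T = C, S = E(K, T) = 5; 6 ⊕ 5 = 3.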